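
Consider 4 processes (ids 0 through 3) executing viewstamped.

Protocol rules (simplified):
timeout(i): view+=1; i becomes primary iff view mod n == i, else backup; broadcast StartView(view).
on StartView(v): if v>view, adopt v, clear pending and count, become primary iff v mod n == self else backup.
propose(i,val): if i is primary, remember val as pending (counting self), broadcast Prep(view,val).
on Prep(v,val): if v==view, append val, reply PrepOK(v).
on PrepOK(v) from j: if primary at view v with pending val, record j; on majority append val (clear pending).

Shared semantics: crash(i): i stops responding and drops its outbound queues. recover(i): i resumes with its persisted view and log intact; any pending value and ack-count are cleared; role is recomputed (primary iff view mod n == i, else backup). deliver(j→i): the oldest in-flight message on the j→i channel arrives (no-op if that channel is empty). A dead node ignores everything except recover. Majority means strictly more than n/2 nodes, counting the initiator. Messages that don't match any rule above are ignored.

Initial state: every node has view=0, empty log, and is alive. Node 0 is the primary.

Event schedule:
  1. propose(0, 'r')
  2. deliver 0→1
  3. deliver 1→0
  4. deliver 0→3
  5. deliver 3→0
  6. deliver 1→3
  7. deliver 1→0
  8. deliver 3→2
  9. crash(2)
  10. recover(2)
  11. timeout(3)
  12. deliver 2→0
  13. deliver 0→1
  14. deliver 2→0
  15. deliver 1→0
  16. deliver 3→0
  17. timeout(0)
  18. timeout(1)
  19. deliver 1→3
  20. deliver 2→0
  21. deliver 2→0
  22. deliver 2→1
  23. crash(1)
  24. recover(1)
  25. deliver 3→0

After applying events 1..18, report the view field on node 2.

0

e1 propose(0,'r'): ·
e2 deliver 0→1: 1[back,v=0,r]
e3 deliver 1→0: ·
e4 deliver 0→3: 3[back,v=0,r]
e5 deliver 3→0: 0[prim,v=0,r]
e6 deliver 1→3: ·
e7 deliver 1→0: ·
e8 deliver 3→2: ·
e9 crash(2): 2[✗back,v=0,-]
e10 recover(2): 2[back,v=0,-]
e11 timeout(3): 3[back,v=1,r]
e12 deliver 2→0: ·
e13 deliver 0→1: ·
e14 deliver 2→0: ·
e15 deliver 1→0: ·
e16 deliver 3→0: 0[back,v=1,r]
e17 timeout(0): 0[back,v=2,r]
e18 timeout(1): 1[prim,v=1,r]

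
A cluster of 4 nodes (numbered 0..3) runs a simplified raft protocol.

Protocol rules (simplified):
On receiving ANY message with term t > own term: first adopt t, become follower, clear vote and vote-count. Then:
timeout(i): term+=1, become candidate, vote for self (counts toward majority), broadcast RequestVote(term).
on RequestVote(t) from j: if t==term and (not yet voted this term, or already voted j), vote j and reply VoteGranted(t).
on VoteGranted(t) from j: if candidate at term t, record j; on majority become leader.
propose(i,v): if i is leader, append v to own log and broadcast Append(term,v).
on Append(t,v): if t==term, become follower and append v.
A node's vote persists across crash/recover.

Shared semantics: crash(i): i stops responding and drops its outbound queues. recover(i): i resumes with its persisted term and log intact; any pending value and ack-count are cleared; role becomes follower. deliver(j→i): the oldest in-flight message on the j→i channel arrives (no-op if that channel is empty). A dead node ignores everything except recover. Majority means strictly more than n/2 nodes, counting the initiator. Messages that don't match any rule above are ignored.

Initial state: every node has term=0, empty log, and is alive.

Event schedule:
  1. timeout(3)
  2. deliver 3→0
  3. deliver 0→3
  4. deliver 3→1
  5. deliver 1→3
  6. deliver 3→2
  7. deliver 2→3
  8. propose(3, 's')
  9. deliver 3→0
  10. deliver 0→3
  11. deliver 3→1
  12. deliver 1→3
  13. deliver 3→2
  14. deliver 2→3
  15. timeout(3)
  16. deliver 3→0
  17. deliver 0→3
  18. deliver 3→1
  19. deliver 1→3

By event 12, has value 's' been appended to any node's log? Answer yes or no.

after 1 — timeout(3): n3:cand/t1/[-]
after 2 — deliver 3→0: n0:foll/t1/[-]
after 3 — deliver 0→3: ·
after 4 — deliver 3→1: n1:foll/t1/[-]
after 5 — deliver 1→3: n3:lead/t1/[-]
after 6 — deliver 3→2: n2:foll/t1/[-]
after 7 — deliver 2→3: ·
after 8 — propose(3,'s'): n3:lead/t1/[s]
after 9 — deliver 3→0: n0:foll/t1/[s]
after 10 — deliver 0→3: ·
after 11 — deliver 3→1: n1:foll/t1/[s]
after 12 — deliver 1→3: ·

yes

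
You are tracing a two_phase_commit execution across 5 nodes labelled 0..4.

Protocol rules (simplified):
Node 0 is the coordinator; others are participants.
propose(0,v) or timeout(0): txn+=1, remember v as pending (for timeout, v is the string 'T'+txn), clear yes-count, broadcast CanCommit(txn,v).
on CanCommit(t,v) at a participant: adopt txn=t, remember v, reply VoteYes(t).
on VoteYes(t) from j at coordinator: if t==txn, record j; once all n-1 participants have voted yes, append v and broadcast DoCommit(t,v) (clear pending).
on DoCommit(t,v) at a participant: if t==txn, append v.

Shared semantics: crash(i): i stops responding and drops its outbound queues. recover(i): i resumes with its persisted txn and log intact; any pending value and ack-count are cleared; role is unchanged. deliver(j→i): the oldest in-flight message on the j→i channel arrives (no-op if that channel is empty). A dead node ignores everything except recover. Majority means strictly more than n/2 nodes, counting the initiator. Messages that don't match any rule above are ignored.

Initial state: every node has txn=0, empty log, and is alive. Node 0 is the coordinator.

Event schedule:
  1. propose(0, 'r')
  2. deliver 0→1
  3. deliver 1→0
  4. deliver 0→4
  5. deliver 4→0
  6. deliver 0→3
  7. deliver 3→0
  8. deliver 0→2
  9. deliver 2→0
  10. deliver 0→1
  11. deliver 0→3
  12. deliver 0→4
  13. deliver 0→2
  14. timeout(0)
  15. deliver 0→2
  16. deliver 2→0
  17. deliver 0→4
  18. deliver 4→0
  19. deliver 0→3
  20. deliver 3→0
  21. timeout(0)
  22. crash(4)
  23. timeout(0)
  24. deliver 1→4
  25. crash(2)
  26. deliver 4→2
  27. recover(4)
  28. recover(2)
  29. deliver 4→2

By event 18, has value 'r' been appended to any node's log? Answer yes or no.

after 1 — propose(0,'r'): n0:coor/t1/[-]
after 2 — deliver 0→1: n1:part/t1/[-]
after 3 — deliver 1→0: ·
after 4 — deliver 0→4: n4:part/t1/[-]
after 5 — deliver 4→0: ·
after 6 — deliver 0→3: n3:part/t1/[-]
after 7 — deliver 3→0: ·
after 8 — deliver 0→2: n2:part/t1/[-]
after 9 — deliver 2→0: n0:coor/t1/[r]
after 10 — deliver 0→1: n1:part/t1/[r]
after 11 — deliver 0→3: n3:part/t1/[r]
after 12 — deliver 0→4: n4:part/t1/[r]
after 13 — deliver 0→2: n2:part/t1/[r]
after 14 — timeout(0): n0:coor/t2/[r]
after 15 — deliver 0→2: n2:part/t2/[r]
after 16 — deliver 2→0: ·
after 17 — deliver 0→4: n4:part/t2/[r]
after 18 — deliver 4→0: ·

yes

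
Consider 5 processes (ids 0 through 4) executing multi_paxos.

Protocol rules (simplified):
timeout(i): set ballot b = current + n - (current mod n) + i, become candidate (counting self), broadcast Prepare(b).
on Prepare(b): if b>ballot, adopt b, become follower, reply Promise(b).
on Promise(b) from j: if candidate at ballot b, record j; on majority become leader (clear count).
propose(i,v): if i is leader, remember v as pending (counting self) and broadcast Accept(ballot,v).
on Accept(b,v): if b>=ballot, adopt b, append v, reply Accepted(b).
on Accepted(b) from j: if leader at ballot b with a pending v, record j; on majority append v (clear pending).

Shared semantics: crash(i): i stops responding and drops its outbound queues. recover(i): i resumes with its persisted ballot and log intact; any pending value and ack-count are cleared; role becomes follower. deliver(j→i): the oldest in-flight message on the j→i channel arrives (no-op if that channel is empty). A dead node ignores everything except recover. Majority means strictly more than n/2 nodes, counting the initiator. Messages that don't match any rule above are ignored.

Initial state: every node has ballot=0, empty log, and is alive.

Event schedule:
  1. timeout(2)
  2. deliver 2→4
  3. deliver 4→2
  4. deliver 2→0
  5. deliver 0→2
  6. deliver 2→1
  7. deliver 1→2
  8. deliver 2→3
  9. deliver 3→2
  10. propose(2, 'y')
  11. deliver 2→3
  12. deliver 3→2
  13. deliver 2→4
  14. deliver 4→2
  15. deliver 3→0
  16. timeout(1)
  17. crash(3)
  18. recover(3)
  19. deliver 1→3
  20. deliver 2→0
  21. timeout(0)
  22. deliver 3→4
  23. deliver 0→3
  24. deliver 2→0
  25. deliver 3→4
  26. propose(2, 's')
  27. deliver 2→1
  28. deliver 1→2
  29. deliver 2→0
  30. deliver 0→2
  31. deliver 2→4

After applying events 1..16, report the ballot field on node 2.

step 1 timeout(2): 2={cand,b=7,log=-}
step 2 deliver 2→4: 4={foll,b=7,log=-}
step 3 deliver 4→2: —
step 4 deliver 2→0: 0={foll,b=7,log=-}
step 5 deliver 0→2: 2={lead,b=7,log=-}
step 6 deliver 2→1: 1={foll,b=7,log=-}
step 7 deliver 1→2: —
step 8 deliver 2→3: 3={foll,b=7,log=-}
step 9 deliver 3→2: —
step 10 propose(2,'y'): —
step 11 deliver 2→3: 3={foll,b=7,log=y}
step 12 deliver 3→2: —
step 13 deliver 2→4: 4={foll,b=7,log=y}
step 14 deliver 4→2: 2={lead,b=7,log=y}
step 15 deliver 3→0: —
step 16 timeout(1): 1={cand,b=11,log=-}

7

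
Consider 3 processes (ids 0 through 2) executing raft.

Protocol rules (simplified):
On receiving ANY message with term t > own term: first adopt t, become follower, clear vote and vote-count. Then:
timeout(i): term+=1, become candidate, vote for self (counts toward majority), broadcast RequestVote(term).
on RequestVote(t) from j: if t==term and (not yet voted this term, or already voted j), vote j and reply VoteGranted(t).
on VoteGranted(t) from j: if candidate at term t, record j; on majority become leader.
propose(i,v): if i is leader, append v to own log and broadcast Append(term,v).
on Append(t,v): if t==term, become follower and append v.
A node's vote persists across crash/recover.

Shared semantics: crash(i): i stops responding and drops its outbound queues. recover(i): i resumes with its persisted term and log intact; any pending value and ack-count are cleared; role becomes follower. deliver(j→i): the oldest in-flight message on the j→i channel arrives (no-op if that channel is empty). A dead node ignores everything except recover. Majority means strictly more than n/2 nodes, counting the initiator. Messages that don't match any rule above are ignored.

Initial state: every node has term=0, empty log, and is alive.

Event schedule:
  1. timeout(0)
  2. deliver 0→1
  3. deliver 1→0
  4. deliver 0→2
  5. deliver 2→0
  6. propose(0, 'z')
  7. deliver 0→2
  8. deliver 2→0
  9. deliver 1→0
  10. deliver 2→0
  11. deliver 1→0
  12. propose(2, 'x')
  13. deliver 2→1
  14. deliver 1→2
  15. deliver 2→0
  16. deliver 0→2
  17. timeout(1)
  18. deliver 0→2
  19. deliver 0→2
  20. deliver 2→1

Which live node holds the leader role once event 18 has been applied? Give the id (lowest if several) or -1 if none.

1. timeout(0):  <0:cand t1 ->
2. deliver 0→1:  <1:foll t1 ->
3. deliver 1→0:  <0:lead t1 ->
4. deliver 0→2:  <2:foll t1 ->
5. deliver 2→0:  nop
6. propose(0,'z'):  <0:lead t1 z>
7. deliver 0→2:  <2:foll t1 z>
8. deliver 2→0:  nop
9. deliver 1→0:  nop
10. deliver 2→0:  nop
11. deliver 1→0:  nop
12. propose(2,'x'):  nop
13. deliver 2→1:  nop
14. deliver 1→2:  nop
15. deliver 2→0:  nop
16. deliver 0→2:  nop
17. timeout(1):  <1:cand t2 ->
18. deliver 0→2:  nop

0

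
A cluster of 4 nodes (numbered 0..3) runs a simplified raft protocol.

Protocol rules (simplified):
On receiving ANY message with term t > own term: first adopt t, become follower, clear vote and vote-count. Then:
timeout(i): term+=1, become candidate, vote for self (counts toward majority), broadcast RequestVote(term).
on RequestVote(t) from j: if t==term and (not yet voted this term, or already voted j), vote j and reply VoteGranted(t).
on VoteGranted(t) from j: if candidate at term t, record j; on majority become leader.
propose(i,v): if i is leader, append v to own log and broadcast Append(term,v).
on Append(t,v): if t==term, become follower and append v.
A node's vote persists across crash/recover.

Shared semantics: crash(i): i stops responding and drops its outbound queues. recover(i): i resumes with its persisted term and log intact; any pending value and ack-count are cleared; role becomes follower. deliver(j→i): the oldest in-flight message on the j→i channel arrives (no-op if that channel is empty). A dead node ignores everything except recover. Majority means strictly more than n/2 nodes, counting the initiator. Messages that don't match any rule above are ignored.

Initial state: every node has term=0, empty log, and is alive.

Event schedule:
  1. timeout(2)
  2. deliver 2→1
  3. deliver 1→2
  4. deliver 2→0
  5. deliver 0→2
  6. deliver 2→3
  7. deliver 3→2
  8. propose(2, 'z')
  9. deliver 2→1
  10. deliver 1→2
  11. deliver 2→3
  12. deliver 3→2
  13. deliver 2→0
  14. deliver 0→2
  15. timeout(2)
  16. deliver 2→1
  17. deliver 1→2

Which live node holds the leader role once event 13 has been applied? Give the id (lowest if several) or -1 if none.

[1] timeout(2) → N2(cand t1 [-])
[2] deliver 2→1 → N1(foll t1 [-])
[3] deliver 1→2 → ∅
[4] deliver 2→0 → N0(foll t1 [-])
[5] deliver 0→2 → N2(lead t1 [-])
[6] deliver 2→3 → N3(foll t1 [-])
[7] deliver 3→2 → ∅
[8] propose(2,'z') → N2(lead t1 [z])
[9] deliver 2→1 → N1(foll t1 [z])
[10] deliver 1→2 → ∅
[11] deliver 2→3 → N3(foll t1 [z])
[12] deliver 3→2 → ∅
[13] deliver 2→0 → N0(foll t1 [z])

2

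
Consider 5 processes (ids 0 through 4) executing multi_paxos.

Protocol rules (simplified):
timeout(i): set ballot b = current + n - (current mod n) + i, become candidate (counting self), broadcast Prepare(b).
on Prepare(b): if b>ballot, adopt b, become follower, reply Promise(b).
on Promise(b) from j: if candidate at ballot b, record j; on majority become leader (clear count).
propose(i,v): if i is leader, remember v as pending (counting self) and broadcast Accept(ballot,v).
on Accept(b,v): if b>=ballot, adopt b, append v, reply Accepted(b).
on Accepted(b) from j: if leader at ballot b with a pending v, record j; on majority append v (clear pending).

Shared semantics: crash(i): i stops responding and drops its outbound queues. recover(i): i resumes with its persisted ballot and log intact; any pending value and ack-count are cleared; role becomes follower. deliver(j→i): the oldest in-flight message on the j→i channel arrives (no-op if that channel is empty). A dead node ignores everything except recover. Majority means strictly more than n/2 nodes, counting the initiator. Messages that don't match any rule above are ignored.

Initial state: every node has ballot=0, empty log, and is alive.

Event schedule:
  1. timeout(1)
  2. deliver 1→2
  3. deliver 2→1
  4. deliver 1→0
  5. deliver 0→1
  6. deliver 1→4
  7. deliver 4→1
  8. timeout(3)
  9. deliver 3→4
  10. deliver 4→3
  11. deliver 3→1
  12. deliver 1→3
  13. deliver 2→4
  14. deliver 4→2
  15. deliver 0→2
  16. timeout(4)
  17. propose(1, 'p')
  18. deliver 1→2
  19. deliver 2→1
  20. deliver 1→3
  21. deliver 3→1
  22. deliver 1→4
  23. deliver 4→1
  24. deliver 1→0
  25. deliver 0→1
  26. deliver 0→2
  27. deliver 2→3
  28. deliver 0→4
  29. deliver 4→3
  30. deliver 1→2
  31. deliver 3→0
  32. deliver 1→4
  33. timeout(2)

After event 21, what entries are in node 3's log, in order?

[1] timeout(1) → N1(cand b6 [-])
[2] deliver 1→2 → N2(foll b6 [-])
[3] deliver 2→1 → ∅
[4] deliver 1→0 → N0(foll b6 [-])
[5] deliver 0→1 → N1(lead b6 [-])
[6] deliver 1→4 → N4(foll b6 [-])
[7] deliver 4→1 → ∅
[8] timeout(3) → N3(cand b8 [-])
[9] deliver 3→4 → N4(foll b8 [-])
[10] deliver 4→3 → ∅
[11] deliver 3→1 → N1(foll b8 [-])
[12] deliver 1→3 → ∅
[13] deliver 2→4 → ∅
[14] deliver 4→2 → ∅
[15] deliver 0→2 → ∅
[16] timeout(4) → N4(cand b14 [-])
[17] propose(1,'p') → ∅
[18] deliver 1→2 → ∅
[19] deliver 2→1 → ∅
[20] deliver 1→3 → N3(lead b8 [-])
[21] deliver 3→1 → ∅

empty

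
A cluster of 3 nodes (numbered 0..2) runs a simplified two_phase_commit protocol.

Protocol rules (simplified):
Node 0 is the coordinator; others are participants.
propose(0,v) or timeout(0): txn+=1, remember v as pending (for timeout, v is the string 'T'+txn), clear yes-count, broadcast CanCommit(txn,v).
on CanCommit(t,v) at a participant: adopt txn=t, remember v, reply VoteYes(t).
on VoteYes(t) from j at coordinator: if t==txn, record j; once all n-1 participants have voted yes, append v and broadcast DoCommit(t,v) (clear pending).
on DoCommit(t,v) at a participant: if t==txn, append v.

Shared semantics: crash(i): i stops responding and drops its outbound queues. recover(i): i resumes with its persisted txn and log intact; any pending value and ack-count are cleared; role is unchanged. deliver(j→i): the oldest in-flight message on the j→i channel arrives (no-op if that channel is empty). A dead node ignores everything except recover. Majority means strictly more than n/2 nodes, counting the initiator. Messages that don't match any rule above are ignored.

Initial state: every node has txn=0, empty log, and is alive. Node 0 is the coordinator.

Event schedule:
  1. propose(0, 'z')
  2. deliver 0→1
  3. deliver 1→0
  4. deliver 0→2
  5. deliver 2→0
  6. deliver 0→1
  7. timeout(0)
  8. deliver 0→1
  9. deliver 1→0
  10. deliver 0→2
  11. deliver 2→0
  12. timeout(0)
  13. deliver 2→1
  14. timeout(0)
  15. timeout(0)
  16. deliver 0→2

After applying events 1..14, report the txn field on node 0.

4

e1 propose(0,'z'): 0[coor,t=1,-]
e2 deliver 0→1: 1[part,t=1,-]
e3 deliver 1→0: ·
e4 deliver 0→2: 2[part,t=1,-]
e5 deliver 2→0: 0[coor,t=1,z]
e6 deliver 0→1: 1[part,t=1,z]
e7 timeout(0): 0[coor,t=2,z]
e8 deliver 0→1: 1[part,t=2,z]
e9 deliver 1→0: ·
e10 deliver 0→2: 2[part,t=1,z]
e11 deliver 2→0: ·
e12 timeout(0): 0[coor,t=3,z]
e13 deliver 2→1: ·
e14 timeout(0): 0[coor,t=4,z]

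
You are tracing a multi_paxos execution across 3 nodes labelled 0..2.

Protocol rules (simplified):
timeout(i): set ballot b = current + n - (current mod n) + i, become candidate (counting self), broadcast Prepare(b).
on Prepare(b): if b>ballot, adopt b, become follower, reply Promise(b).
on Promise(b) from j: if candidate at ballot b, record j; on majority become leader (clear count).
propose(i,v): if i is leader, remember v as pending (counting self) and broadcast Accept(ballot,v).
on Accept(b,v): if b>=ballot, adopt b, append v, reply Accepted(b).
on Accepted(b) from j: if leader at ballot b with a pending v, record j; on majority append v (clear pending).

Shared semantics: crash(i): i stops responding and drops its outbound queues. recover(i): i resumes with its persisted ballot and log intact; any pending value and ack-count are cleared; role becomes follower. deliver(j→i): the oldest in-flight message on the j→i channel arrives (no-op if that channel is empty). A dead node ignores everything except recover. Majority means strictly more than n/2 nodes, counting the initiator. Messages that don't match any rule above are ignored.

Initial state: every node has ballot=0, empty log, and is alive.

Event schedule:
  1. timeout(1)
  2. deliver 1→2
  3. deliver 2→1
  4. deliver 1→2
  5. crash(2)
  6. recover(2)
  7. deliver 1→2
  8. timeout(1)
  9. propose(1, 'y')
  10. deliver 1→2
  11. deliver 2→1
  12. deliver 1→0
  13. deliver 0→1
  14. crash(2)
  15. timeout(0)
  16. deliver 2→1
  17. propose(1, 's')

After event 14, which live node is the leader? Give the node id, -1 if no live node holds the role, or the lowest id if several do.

1

1. timeout(1):  <1:cand b4 ->
2. deliver 1→2:  <2:foll b4 ->
3. deliver 2→1:  <1:lead b4 ->
4. deliver 1→2:  nop
5. crash(2):  <2:✗foll b4 ->
6. recover(2):  <2:foll b4 ->
7. deliver 1→2:  nop
8. timeout(1):  <1:cand b7 ->
9. propose(1,'y'):  nop
10. deliver 1→2:  <2:foll b7 ->
11. deliver 2→1:  <1:lead b7 ->
12. deliver 1→0:  <0:foll b4 ->
13. deliver 0→1:  nop
14. crash(2):  <2:✗foll b7 ->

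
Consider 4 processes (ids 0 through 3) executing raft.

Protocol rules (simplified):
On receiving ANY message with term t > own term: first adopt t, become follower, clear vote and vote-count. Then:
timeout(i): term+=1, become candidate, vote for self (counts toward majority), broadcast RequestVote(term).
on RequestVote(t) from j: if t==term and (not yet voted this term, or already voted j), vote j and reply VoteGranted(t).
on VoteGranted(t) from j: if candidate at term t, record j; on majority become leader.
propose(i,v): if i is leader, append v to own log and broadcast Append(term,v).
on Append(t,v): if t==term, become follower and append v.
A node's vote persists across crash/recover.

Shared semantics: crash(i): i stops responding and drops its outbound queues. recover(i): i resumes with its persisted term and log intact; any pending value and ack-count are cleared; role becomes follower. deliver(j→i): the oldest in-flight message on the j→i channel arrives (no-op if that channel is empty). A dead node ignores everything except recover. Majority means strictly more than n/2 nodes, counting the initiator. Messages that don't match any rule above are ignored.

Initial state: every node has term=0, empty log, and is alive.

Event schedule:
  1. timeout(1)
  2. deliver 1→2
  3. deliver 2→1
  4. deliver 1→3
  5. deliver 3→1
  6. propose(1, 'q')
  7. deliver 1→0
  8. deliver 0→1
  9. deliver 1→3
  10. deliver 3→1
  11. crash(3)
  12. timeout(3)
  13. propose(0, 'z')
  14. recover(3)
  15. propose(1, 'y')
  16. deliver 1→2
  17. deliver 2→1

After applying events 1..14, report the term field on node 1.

1

e1 timeout(1): 1[cand,t=1,-]
e2 deliver 1→2: 2[foll,t=1,-]
e3 deliver 2→1: ·
e4 deliver 1→3: 3[foll,t=1,-]
e5 deliver 3→1: 1[lead,t=1,-]
e6 propose(1,'q'): 1[lead,t=1,q]
e7 deliver 1→0: 0[foll,t=1,-]
e8 deliver 0→1: ·
e9 deliver 1→3: 3[foll,t=1,q]
e10 deliver 3→1: ·
e11 crash(3): 3[✗foll,t=1,q]
e12 timeout(3): ·
e13 propose(0,'z'): ·
e14 recover(3): 3[foll,t=1,q]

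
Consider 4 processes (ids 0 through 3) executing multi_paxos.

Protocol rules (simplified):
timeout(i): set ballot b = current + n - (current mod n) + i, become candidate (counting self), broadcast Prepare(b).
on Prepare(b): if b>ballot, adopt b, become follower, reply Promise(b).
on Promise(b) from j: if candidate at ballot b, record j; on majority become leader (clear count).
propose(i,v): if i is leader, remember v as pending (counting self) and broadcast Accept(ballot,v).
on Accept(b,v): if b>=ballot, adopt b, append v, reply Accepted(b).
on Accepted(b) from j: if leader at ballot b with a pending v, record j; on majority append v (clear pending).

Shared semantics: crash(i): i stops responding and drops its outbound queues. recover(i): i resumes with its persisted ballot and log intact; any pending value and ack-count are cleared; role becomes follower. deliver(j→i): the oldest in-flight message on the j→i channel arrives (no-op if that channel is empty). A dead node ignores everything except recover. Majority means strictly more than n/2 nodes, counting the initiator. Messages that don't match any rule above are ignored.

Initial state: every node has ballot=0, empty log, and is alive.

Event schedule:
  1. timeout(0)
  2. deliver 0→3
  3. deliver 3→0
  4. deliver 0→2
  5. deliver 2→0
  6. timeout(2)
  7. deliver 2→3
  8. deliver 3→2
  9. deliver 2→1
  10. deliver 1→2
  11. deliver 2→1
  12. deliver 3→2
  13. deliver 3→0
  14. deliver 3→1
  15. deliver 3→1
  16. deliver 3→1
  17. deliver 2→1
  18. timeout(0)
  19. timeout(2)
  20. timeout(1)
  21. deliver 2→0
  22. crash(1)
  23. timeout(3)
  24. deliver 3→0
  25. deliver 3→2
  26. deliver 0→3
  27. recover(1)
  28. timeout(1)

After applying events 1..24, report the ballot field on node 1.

13

after 1 — timeout(0): n0:cand/b4/[-]
after 2 — deliver 0→3: n3:foll/b4/[-]
after 3 — deliver 3→0: ·
after 4 — deliver 0→2: n2:foll/b4/[-]
after 5 — deliver 2→0: n0:lead/b4/[-]
after 6 — timeout(2): n2:cand/b10/[-]
after 7 — deliver 2→3: n3:foll/b10/[-]
after 8 — deliver 3→2: ·
after 9 — deliver 2→1: n1:foll/b10/[-]
after 10 — deliver 1→2: n2:lead/b10/[-]
after 11 — deliver 2→1: ·
after 12 — deliver 3→2: ·
after 13 — deliver 3→0: ·
after 14 — deliver 3→1: ·
after 15 — deliver 3→1: ·
after 16 — deliver 3→1: ·
after 17 — deliver 2→1: ·
after 18 — timeout(0): n0:cand/b8/[-]
after 19 — timeout(2): n2:cand/b14/[-]
after 20 — timeout(1): n1:cand/b13/[-]
after 21 — deliver 2→0: n0:foll/b10/[-]
after 22 — crash(1): n1:✗cand/b13/[-]
after 23 — timeout(3): n3:cand/b15/[-]
after 24 — deliver 3→0: n0:foll/b15/[-]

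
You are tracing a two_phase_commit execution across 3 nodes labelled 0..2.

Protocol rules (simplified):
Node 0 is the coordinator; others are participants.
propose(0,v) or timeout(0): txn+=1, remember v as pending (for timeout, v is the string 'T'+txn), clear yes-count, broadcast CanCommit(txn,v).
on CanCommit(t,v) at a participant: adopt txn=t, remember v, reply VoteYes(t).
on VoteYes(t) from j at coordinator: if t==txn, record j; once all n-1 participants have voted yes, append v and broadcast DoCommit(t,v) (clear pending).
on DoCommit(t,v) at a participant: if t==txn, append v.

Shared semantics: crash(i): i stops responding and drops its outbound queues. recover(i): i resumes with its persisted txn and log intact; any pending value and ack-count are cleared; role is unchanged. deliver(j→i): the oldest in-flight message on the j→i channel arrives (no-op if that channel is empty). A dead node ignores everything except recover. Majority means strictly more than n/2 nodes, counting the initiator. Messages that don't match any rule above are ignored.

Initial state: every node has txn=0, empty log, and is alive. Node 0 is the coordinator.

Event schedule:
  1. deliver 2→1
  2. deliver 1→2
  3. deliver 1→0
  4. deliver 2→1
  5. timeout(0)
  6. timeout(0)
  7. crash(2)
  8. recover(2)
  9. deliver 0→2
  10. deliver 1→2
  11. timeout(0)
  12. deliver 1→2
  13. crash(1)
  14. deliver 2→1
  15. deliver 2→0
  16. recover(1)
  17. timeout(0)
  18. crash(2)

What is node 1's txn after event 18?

0

step 1 deliver 2→1: —
step 2 deliver 1→2: —
step 3 deliver 1→0: —
step 4 deliver 2→1: —
step 5 timeout(0): 0={coor,t=1,log=-}
step 6 timeout(0): 0={coor,t=2,log=-}
step 7 crash(2): 2={✗part,t=0,log=-}
step 8 recover(2): 2={part,t=0,log=-}
step 9 deliver 0→2: 2={part,t=1,log=-}
step 10 deliver 1→2: —
step 11 timeout(0): 0={coor,t=3,log=-}
step 12 deliver 1→2: —
step 13 crash(1): 1={✗part,t=0,log=-}
step 14 deliver 2→1: —
step 15 deliver 2→0: —
step 16 recover(1): 1={part,t=0,log=-}
step 17 timeout(0): 0={coor,t=4,log=-}
step 18 crash(2): 2={✗part,t=1,log=-}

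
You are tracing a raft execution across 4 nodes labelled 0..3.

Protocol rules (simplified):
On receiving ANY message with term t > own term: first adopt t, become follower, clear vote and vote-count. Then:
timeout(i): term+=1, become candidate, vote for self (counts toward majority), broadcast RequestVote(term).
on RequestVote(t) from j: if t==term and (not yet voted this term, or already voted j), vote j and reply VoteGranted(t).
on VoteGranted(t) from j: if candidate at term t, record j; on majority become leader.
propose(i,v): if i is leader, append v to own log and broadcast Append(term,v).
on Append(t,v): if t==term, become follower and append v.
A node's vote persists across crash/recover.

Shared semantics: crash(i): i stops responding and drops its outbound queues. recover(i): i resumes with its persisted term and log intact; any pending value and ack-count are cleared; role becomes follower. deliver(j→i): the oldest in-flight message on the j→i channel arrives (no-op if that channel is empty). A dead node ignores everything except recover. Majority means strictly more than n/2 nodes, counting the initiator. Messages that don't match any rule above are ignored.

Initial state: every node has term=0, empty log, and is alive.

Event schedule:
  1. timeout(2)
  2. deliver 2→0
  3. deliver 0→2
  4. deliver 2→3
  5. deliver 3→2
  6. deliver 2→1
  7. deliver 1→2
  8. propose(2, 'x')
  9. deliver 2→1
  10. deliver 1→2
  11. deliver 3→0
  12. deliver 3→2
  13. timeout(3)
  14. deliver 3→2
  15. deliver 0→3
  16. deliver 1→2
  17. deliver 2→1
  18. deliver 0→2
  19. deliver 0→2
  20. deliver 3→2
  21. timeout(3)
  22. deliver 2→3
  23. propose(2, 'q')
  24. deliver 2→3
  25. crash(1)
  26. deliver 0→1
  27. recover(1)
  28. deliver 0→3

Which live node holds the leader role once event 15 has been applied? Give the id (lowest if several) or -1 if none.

e1 timeout(2): 2[cand,t=1,-]
e2 deliver 2→0: 0[foll,t=1,-]
e3 deliver 0→2: ·
e4 deliver 2→3: 3[foll,t=1,-]
e5 deliver 3→2: 2[lead,t=1,-]
e6 deliver 2→1: 1[foll,t=1,-]
e7 deliver 1→2: ·
e8 propose(2,'x'): 2[lead,t=1,x]
e9 deliver 2→1: 1[foll,t=1,x]
e10 deliver 1→2: ·
e11 deliver 3→0: ·
e12 deliver 3→2: ·
e13 timeout(3): 3[cand,t=2,-]
e14 deliver 3→2: 2[foll,t=2,x]
e15 deliver 0→3: ·

-1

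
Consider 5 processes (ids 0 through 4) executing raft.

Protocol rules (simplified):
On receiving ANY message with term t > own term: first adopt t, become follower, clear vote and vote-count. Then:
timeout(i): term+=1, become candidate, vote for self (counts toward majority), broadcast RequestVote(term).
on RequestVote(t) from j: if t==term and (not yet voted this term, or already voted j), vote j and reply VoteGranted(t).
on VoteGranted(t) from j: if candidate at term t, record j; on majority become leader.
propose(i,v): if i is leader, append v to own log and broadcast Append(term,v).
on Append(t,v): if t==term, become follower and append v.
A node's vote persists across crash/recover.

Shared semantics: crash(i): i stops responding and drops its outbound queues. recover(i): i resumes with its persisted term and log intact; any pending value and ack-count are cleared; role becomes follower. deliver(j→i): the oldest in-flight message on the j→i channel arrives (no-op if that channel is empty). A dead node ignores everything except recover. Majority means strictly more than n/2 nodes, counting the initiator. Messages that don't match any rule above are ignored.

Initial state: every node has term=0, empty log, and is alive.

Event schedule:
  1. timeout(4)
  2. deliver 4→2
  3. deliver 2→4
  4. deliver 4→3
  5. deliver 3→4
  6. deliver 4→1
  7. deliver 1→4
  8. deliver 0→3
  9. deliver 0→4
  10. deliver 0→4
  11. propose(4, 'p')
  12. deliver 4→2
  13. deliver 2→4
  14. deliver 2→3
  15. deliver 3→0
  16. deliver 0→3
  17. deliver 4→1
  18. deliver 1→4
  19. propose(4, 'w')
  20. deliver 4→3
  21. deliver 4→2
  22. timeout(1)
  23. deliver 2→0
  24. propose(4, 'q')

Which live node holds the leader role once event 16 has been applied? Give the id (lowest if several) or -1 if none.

e1 timeout(4): 4[cand,t=1,-]
e2 deliver 4→2: 2[foll,t=1,-]
e3 deliver 2→4: ·
e4 deliver 4→3: 3[foll,t=1,-]
e5 deliver 3→4: 4[lead,t=1,-]
e6 deliver 4→1: 1[foll,t=1,-]
e7 deliver 1→4: ·
e8 deliver 0→3: ·
e9 deliver 0→4: ·
e10 deliver 0→4: ·
e11 propose(4,'p'): 4[lead,t=1,p]
e12 deliver 4→2: 2[foll,t=1,p]
e13 deliver 2→4: ·
e14 deliver 2→3: ·
e15 deliver 3→0: ·
e16 deliver 0→3: ·

4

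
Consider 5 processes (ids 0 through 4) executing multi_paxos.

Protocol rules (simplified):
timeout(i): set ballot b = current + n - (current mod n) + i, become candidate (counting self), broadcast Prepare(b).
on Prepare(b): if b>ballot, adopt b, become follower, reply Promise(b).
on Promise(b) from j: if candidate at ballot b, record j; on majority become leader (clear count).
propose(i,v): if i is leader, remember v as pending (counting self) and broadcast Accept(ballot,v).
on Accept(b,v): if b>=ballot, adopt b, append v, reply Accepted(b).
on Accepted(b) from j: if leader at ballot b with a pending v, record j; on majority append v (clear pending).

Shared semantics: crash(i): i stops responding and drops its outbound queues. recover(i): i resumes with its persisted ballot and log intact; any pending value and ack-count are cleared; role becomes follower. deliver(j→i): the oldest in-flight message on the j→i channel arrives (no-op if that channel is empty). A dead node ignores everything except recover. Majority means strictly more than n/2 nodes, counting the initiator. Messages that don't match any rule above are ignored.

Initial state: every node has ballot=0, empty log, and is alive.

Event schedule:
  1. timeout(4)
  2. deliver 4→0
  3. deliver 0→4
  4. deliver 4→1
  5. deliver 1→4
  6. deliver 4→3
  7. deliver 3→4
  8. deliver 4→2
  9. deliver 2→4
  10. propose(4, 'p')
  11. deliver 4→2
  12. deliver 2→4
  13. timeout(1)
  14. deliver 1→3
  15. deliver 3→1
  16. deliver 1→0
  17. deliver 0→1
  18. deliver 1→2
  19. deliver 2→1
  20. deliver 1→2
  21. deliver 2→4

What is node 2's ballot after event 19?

11

after 1 — timeout(4): n4:cand/b9/[-]
after 2 — deliver 4→0: n0:foll/b9/[-]
after 3 — deliver 0→4: ·
after 4 — deliver 4→1: n1:foll/b9/[-]
after 5 — deliver 1→4: n4:lead/b9/[-]
after 6 — deliver 4→3: n3:foll/b9/[-]
after 7 — deliver 3→4: ·
after 8 — deliver 4→2: n2:foll/b9/[-]
after 9 — deliver 2→4: ·
after 10 — propose(4,'p'): ·
after 11 — deliver 4→2: n2:foll/b9/[p]
after 12 — deliver 2→4: ·
after 13 — timeout(1): n1:cand/b11/[-]
after 14 — deliver 1→3: n3:foll/b11/[-]
after 15 — deliver 3→1: ·
after 16 — deliver 1→0: n0:foll/b11/[-]
after 17 — deliver 0→1: n1:lead/b11/[-]
after 18 — deliver 1→2: n2:foll/b11/[p]
after 19 — deliver 2→1: ·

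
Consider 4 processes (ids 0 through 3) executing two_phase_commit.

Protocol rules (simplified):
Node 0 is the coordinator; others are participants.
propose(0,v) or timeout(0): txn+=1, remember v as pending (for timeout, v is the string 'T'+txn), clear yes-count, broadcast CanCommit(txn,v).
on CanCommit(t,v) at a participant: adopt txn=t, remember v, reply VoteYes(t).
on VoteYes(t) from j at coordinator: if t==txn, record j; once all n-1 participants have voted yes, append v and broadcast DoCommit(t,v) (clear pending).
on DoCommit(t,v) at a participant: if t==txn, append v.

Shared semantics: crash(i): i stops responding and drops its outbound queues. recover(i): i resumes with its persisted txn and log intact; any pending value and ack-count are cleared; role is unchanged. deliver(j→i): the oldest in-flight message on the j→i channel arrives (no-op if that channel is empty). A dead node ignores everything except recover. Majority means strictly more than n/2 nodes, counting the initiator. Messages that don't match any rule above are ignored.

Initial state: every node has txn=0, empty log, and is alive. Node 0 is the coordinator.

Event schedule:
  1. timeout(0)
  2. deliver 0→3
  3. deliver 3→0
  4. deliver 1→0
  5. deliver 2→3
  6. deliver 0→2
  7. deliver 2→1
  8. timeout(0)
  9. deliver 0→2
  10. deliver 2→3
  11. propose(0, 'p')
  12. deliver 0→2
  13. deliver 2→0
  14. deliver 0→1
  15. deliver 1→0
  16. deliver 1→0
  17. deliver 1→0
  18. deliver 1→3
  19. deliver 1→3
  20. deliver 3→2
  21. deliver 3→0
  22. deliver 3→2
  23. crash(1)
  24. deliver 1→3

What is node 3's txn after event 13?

1

[1] timeout(0) → N0(coor t1 [-])
[2] deliver 0→3 → N3(part t1 [-])
[3] deliver 3→0 → ∅
[4] deliver 1→0 → ∅
[5] deliver 2→3 → ∅
[6] deliver 0→2 → N2(part t1 [-])
[7] deliver 2→1 → ∅
[8] timeout(0) → N0(coor t2 [-])
[9] deliver 0→2 → N2(part t2 [-])
[10] deliver 2→3 → ∅
[11] propose(0,'p') → N0(coor t3 [-])
[12] deliver 0→2 → N2(part t3 [-])
[13] deliver 2→0 → ∅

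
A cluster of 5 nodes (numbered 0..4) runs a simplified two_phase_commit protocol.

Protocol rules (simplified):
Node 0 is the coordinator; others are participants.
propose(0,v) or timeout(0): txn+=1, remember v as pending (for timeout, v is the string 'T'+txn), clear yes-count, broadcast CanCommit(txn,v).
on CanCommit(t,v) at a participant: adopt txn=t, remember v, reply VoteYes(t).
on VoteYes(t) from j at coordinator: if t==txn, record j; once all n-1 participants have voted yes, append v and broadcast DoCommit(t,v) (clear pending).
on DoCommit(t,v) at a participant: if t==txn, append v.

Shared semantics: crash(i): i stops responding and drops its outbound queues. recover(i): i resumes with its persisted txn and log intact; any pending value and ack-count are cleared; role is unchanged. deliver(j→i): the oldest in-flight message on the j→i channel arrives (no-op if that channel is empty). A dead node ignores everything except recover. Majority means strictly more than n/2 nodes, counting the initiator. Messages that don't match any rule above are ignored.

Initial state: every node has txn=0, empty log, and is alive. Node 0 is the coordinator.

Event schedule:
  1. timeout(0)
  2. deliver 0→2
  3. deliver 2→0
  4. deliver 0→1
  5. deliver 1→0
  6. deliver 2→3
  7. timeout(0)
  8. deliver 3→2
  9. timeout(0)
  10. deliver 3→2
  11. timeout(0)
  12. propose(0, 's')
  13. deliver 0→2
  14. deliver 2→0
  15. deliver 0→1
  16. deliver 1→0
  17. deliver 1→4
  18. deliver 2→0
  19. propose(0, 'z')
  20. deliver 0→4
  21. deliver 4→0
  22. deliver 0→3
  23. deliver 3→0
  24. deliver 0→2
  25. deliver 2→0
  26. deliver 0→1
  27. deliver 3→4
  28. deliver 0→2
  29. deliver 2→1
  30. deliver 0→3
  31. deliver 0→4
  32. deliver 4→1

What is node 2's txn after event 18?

2

[1] timeout(0) → N0(coor t1 [-])
[2] deliver 0→2 → N2(part t1 [-])
[3] deliver 2→0 → ∅
[4] deliver 0→1 → N1(part t1 [-])
[5] deliver 1→0 → ∅
[6] deliver 2→3 → ∅
[7] timeout(0) → N0(coor t2 [-])
[8] deliver 3→2 → ∅
[9] timeout(0) → N0(coor t3 [-])
[10] deliver 3→2 → ∅
[11] timeout(0) → N0(coor t4 [-])
[12] propose(0,'s') → N0(coor t5 [-])
[13] deliver 0→2 → N2(part t2 [-])
[14] deliver 2→0 → ∅
[15] deliver 0→1 → N1(part t2 [-])
[16] deliver 1→0 → ∅
[17] deliver 1→4 → ∅
[18] deliver 2→0 → ∅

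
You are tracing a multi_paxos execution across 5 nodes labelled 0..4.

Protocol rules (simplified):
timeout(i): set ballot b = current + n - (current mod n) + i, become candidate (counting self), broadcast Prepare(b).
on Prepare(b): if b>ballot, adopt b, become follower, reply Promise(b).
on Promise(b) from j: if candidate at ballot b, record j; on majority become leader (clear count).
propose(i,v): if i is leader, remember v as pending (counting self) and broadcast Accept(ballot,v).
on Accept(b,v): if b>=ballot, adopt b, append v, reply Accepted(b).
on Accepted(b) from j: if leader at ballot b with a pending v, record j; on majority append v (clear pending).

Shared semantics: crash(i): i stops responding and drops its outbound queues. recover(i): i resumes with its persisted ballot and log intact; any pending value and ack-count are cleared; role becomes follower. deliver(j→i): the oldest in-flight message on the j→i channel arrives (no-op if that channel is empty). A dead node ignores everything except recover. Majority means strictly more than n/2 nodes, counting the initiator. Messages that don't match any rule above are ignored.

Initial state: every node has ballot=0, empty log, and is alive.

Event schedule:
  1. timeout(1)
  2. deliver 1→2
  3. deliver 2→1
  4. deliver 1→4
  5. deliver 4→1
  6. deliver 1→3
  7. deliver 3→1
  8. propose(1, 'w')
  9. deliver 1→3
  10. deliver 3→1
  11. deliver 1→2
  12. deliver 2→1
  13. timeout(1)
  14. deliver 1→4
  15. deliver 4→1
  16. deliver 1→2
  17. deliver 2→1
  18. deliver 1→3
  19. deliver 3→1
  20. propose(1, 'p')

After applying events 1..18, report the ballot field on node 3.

11

e1 timeout(1): 1[cand,b=6,-]
e2 deliver 1→2: 2[foll,b=6,-]
e3 deliver 2→1: ·
e4 deliver 1→4: 4[foll,b=6,-]
e5 deliver 4→1: 1[lead,b=6,-]
e6 deliver 1→3: 3[foll,b=6,-]
e7 deliver 3→1: ·
e8 propose(1,'w'): ·
e9 deliver 1→3: 3[foll,b=6,w]
e10 deliver 3→1: ·
e11 deliver 1→2: 2[foll,b=6,w]
e12 deliver 2→1: 1[lead,b=6,w]
e13 timeout(1): 1[cand,b=11,w]
e14 deliver 1→4: 4[foll,b=6,w]
e15 deliver 4→1: ·
e16 deliver 1→2: 2[foll,b=11,w]
e17 deliver 2→1: ·
e18 deliver 1→3: 3[foll,b=11,w]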